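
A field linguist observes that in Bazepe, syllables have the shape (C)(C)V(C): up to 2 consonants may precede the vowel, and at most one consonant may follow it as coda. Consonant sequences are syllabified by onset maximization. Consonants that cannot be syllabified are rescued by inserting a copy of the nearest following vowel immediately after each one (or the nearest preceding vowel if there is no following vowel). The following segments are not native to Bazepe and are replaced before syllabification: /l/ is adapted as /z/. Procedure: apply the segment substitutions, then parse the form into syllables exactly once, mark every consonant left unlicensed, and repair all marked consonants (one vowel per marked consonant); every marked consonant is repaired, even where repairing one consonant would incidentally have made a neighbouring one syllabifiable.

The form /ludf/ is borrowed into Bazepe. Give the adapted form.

Substitution: /l/ → /z/, giving /zudf/.
The consonants /f/ cannot be parsed into a legal (C)(C)V(C) syllable (at most one coda consonant is licensed; onsets may contain at most 2 consonants).
Inserting the epenthetic vowel yields /f/ → /fu/.

zudfu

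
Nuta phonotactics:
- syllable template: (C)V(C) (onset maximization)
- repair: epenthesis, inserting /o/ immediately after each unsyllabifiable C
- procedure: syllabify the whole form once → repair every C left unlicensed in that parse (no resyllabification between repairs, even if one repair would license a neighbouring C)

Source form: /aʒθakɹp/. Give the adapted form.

aʒθakɹopo

Syllabifying with onset maximization leaves /ɹ/, /p/ stranded (at most one coda consonant is licensed; onsets are limited to one consonant).
Inserting the epenthetic vowel yields /ɹ/ → /ɹo/, /p/ → /po/.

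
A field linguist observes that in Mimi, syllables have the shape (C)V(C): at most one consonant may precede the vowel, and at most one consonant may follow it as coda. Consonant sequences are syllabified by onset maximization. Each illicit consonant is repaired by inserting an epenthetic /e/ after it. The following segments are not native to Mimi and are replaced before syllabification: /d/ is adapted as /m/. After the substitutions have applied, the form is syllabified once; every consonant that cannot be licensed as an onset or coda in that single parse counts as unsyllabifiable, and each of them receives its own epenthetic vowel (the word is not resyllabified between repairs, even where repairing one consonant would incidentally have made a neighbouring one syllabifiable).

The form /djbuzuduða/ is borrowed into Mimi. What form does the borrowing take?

mejebuzumuða

Substitution: /d/ → /m/, giving /mjbuzumuða/.
Syllabifying with onset maximization leaves /m/, /j/ stranded (at most one coda consonant is licensed; onsets are limited to one consonant).
Inserting the epenthetic vowel yields /m/ → /me/, /j/ → /je/.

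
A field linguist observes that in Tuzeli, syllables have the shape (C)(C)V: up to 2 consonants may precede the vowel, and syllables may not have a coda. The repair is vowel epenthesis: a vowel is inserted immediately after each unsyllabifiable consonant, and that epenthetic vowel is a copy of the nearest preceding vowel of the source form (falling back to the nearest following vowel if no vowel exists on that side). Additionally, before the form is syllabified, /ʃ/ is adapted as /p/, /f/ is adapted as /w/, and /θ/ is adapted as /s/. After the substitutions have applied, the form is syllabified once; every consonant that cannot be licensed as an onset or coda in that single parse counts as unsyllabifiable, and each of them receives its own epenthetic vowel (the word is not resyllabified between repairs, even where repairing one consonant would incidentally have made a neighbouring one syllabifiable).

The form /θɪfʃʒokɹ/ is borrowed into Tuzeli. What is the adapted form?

Substitution: /θ/ → /s/, /f/ → /w/, /ʃ/ → /p/, giving /sɪwpʒokɹ/.
Under (C)(C)V, the unsyllabifiable consonants are /w/, /k/, /ɹ/ (no codas are permitted; onsets may contain at most 2 consonants).
Inserting the epenthetic vowel yields /w/ → /wɪ/, /k/ → /ko/, /ɹ/ → /ɹo/.

sɪwɪpʒokoɹo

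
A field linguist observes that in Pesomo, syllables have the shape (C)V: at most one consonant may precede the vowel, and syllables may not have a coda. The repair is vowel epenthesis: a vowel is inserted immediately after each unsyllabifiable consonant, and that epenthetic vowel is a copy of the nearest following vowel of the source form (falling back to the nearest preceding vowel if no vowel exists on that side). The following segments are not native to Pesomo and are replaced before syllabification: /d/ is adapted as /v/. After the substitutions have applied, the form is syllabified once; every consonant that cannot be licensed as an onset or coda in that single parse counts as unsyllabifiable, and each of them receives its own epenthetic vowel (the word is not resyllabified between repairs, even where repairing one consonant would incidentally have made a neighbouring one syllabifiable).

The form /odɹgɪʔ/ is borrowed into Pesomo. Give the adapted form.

Substitution: /d/ → /v/, giving /ovɹgɪʔ/.
The consonants /v/, /ɹ/, /ʔ/ cannot be parsed into a legal (C)V syllable (no codas are permitted; onsets are limited to one consonant).
Epenthesis after each stranded consonant: /v/ → /vɪ/, /ɹ/ → /ɹɪ/, /ʔ/ → /ʔɪ/.

ovɪɹɪgɪʔɪ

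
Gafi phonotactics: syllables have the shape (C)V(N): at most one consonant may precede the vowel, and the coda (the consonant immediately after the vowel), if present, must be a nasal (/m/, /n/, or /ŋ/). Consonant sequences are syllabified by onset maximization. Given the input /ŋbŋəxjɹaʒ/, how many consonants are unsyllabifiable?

5

Syllabifying with onset maximization leaves /ŋ/, /b/, /x/, /j/, /ʒ/ stranded (only a nasal (/m/, /n/, or /ŋ/) is licensed in coda position; onsets are limited to one consonant).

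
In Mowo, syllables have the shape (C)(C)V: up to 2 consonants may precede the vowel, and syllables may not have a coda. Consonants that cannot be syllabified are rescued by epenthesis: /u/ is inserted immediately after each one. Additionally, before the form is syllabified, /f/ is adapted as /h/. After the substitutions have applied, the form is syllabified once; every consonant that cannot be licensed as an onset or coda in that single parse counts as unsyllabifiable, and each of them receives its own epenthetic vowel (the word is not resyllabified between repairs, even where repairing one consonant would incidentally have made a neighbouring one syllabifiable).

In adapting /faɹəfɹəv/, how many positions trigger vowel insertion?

After substitution the input is /haɹəhɹəv/.
The unsyllabifiable consonants are /v/; each receives one epenthetic vowel.

1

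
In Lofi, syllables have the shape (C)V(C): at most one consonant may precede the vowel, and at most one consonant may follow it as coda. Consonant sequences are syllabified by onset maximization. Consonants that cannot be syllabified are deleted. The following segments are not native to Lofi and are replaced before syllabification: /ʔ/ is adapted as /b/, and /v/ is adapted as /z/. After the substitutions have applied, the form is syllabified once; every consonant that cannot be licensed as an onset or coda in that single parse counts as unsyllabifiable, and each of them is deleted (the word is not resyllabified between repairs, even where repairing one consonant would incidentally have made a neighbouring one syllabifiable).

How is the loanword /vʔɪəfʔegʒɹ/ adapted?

bɪəfbeg

Substitution: /v/ → /z/, /ʔ/ → /b/, giving /zbɪəfbegʒɹ/.
The consonants /z/, /ʒ/, /ɹ/ cannot be parsed into a legal (C)V(C) syllable (at most one coda consonant is licensed; onsets are limited to one consonant).
Each unlicensed consonant is deleted: /z/, /ʒ/, /ɹ/.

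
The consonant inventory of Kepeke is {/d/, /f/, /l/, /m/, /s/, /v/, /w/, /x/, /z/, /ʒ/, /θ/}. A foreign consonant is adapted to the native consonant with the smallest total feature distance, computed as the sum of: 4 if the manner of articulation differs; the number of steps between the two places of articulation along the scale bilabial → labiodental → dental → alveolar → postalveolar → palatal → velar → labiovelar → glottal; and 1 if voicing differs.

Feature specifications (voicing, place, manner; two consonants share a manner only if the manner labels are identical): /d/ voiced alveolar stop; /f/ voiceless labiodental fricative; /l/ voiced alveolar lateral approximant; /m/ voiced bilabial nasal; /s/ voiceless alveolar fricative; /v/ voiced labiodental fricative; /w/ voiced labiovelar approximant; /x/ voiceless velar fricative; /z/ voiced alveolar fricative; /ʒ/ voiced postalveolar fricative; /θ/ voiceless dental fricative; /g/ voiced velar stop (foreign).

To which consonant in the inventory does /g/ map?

d

/d/ is closest: same manner (stop), place distance 3 (velar→alveolar), same voicing; total 3. Next closest is /w/ at distance 5.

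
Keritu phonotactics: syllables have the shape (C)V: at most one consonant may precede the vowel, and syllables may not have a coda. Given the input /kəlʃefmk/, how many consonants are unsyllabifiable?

4

The consonants /l/, /f/, /m/, /k/ cannot be parsed into a legal (C)V syllable (no codas are permitted; onsets are limited to one consonant).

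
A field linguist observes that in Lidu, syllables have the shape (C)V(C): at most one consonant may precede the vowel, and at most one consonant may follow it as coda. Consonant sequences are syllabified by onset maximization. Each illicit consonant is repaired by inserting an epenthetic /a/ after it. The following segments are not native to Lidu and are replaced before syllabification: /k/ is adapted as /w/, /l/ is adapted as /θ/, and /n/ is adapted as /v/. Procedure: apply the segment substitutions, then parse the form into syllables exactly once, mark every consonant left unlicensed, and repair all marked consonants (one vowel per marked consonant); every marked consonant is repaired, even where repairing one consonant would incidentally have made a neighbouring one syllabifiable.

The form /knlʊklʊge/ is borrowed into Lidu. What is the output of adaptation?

Substitution: /k/ → /w/, /n/ → /v/, /l/ → /θ/, giving /wvθʊwθʊge/.
The consonants /w/, /v/ cannot be parsed into a legal (C)V(C) syllable (at most one coda consonant is licensed; onsets are limited to one consonant).
Each unlicensed consonant becomes the onset of a new syllable: /w/ → /wa/, /v/ → /va/.

wavaθʊwθʊge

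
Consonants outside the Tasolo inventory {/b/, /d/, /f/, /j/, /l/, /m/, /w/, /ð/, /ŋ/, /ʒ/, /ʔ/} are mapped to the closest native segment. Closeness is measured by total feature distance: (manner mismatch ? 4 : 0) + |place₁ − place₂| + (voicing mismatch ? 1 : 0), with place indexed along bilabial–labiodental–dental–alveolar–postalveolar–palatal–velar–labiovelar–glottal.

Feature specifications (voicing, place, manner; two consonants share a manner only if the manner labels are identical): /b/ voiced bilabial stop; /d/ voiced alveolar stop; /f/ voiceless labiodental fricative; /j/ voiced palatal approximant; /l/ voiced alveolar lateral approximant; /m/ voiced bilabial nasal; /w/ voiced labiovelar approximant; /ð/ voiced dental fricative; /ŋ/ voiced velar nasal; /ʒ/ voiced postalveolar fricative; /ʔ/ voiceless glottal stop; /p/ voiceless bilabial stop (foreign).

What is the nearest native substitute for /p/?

b

/b/ is closest: same manner (stop), place distance 0 (bilabial→bilabial), voicing differs (+1); total 1. Next closest is /d/ at distance 4.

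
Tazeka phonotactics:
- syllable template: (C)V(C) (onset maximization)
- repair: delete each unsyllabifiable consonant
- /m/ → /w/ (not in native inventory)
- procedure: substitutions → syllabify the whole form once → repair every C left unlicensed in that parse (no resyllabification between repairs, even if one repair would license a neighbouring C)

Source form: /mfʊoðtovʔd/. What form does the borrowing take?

fʊoðtov

Substitution: /m/ → /w/, giving /wfʊoðtovʔd/.
Syllabifying with onset maximization leaves /w/, /ʔ/, /d/ stranded (at most one coda consonant is licensed; onsets are limited to one consonant).
Deletion applies to /w/, /ʔ/, /d/.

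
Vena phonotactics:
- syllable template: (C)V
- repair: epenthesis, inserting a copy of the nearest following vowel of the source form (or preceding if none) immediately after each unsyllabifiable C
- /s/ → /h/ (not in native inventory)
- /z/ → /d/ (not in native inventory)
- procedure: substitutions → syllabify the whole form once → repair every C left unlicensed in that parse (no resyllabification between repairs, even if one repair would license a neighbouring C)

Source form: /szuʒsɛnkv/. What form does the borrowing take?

huduʒɛhɛnɛkɛvɛ

Substitution: /s/ → /h/, /z/ → /d/, giving /hduʒhɛnkv/.
Under (C)V, the unsyllabifiable consonants are /h/, /ʒ/, /n/, /k/, /v/ (no codas are permitted; onsets are limited to one consonant).
Inserting the epenthetic vowel yields /h/ → /hu/, /ʒ/ → /ʒɛ/, /n/ → /nɛ/, /k/ → /kɛ/, /v/ → /vɛ/.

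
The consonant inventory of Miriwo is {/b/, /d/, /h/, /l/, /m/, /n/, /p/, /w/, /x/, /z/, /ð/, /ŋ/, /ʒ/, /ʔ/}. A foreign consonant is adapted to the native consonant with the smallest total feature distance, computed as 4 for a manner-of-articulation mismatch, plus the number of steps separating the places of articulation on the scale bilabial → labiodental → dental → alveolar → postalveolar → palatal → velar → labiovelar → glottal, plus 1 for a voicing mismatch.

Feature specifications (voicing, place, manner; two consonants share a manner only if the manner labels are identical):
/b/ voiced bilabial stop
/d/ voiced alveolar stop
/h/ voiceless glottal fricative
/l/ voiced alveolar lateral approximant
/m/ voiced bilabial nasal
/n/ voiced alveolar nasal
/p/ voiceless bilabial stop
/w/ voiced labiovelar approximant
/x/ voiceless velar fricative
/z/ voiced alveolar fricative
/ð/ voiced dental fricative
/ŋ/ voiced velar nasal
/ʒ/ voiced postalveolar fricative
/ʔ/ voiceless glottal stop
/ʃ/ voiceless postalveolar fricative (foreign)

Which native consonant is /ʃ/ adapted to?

ʒ

/ʒ/ is closest: same manner (fricative), place distance 0 (postalveolar→postalveolar), voicing differs (+1); total 1. Next closest is /x/ at distance 2.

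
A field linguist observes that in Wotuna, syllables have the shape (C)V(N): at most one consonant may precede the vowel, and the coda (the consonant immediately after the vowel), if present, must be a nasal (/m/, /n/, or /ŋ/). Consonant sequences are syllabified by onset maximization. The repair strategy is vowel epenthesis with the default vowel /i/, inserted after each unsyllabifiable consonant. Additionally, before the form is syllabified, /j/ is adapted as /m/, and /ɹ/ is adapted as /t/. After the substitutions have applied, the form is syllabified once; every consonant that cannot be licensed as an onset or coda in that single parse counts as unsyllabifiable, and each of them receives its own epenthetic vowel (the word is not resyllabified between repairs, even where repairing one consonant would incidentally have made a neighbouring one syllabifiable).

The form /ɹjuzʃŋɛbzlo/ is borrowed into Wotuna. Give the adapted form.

Substitution: /ɹ/ → /t/, /j/ → /m/, giving /tmuzʃŋɛbzlo/.
Under (C)V(N), the unsyllabifiable consonants are /t/, /z/, /ʃ/, /b/, /z/ (only a nasal (/m/, /n/, or /ŋ/) is licensed in coda position; onsets are limited to one consonant).
Inserting the epenthetic vowel yields /t/ → /ti/, /z/ → /zi/, /ʃ/ → /ʃi/, /b/ → /bi/, /z/ → /zi/.

timuziʃiŋɛbizilo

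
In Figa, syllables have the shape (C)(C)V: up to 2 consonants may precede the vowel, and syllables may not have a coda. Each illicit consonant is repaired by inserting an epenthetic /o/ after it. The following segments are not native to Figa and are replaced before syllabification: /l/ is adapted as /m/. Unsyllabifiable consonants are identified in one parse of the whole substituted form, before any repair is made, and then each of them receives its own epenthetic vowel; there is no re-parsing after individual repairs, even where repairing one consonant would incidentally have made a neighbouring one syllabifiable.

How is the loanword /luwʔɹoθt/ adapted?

muwoʔɹoθoto

Substitution: /l/ → /m/, giving /muwʔɹoθt/.
Syllabifying with onset maximization leaves /w/, /θ/, /t/ stranded (no codas are permitted; onsets may contain at most 2 consonants).
Each unlicensed consonant becomes the onset of a new syllable: /w/ → /wo/, /θ/ → /θo/, /t/ → /to/.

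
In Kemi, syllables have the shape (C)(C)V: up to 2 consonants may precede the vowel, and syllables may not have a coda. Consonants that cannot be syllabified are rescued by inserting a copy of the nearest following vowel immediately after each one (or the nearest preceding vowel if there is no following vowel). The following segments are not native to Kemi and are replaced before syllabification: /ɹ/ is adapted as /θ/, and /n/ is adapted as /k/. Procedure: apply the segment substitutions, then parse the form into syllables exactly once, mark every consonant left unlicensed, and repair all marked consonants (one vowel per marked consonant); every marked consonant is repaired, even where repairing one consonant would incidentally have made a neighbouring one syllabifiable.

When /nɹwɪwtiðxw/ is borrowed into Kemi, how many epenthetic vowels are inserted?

4

After substitution the input is /kθwɪwtiðxw/.
The unsyllabifiable consonants are /k/, /ð/, /x/, /w/; each receives one epenthetic vowel.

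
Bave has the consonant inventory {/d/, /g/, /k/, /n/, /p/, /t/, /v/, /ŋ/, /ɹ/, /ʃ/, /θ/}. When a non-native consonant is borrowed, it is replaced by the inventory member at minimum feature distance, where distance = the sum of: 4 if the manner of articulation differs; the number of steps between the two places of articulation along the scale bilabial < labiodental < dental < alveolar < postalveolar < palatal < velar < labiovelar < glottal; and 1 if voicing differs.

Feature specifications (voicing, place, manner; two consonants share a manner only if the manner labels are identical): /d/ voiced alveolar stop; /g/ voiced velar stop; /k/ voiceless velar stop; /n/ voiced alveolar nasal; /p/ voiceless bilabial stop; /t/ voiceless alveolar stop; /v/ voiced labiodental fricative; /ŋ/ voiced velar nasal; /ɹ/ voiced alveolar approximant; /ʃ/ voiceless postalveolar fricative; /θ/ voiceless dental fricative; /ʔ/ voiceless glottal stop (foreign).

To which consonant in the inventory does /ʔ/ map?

/k/ is closest: same manner (stop), place distance 2 (glottal→velar), same voicing; total 2. Next closest is /g/ at distance 3.

k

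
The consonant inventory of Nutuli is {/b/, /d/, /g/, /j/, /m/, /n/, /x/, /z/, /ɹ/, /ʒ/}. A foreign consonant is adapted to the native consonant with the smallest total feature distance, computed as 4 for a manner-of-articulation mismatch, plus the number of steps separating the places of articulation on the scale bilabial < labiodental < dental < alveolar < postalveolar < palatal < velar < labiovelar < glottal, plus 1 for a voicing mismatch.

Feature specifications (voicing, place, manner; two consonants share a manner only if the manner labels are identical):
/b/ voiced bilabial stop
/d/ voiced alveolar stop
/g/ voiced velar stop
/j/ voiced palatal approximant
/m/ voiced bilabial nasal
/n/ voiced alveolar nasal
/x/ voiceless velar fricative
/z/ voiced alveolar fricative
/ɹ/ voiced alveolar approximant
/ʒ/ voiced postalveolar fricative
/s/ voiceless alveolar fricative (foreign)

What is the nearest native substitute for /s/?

z

/z/ is closest: same manner (fricative), place distance 0 (alveolar→alveolar), voicing differs (+1); total 1. Next closest is /ʒ/ at distance 2.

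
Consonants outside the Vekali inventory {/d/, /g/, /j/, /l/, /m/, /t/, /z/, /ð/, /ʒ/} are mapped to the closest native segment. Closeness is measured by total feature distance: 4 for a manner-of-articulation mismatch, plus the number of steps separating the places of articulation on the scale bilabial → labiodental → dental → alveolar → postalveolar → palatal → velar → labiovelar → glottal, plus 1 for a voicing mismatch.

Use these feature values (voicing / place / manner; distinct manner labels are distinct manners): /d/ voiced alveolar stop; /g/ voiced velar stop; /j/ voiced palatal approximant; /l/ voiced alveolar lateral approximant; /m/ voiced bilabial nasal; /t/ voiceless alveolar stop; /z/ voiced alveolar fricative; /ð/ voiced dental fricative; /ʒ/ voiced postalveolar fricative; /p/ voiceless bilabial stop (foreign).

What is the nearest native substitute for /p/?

t

/t/ is closest: same manner (stop), place distance 3 (bilabial→alveolar), same voicing; total 3. Next closest is /d/ at distance 4.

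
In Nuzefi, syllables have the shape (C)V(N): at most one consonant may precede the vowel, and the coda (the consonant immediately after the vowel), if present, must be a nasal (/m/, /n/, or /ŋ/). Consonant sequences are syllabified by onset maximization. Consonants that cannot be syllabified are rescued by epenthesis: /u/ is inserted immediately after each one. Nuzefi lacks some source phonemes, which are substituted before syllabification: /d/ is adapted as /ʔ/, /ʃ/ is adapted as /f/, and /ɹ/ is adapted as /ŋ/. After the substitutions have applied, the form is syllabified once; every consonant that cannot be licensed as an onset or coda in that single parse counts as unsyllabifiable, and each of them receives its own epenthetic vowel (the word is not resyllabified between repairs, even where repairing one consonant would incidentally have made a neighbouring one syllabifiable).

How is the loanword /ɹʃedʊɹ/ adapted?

ŋufeʔʊŋ

Substitution: /ɹ/ → /ŋ/, /ʃ/ → /f/, /d/ → /ʔ/, giving /ŋfeʔʊŋ/.
Syllabifying with onset maximization leaves /ŋ/ stranded (only a nasal (/m/, /n/, or /ŋ/) is licensed in coda position; onsets are limited to one consonant).
Each unlicensed consonant becomes the onset of a new syllable: /ŋ/ → /ŋu/.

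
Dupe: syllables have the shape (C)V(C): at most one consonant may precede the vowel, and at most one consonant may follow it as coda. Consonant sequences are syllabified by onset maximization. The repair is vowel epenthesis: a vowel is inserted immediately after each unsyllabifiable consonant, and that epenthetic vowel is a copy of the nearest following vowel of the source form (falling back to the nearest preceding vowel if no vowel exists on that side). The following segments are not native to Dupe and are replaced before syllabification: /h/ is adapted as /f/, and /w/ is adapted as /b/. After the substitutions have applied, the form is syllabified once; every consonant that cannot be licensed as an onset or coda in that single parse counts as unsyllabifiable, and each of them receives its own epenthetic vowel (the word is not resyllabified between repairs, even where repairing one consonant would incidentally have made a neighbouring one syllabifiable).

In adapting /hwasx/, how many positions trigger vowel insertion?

2

After substitution the input is /fbasx/.
The unsyllabifiable consonants are /f/, /x/; each receives one epenthetic vowel.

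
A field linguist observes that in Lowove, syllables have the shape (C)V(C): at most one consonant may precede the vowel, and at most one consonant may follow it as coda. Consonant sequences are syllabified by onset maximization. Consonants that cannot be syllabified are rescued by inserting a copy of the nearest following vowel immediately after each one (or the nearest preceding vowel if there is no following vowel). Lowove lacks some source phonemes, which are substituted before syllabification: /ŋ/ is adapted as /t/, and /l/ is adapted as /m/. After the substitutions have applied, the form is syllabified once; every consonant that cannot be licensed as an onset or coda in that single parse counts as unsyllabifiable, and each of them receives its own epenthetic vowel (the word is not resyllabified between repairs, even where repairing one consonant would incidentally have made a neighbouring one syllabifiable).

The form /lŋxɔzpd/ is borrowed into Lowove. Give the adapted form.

Substitution: /l/ → /m/, /ŋ/ → /t/, giving /mtxɔzpd/.
The consonants /m/, /t/, /p/, /d/ cannot be parsed into a legal (C)V(C) syllable (at most one coda consonant is licensed; onsets are limited to one consonant).
Epenthesis after each stranded consonant: /m/ → /mɔ/, /t/ → /tɔ/, /p/ → /pɔ/, /d/ → /dɔ/.

mɔtɔxɔzpɔdɔ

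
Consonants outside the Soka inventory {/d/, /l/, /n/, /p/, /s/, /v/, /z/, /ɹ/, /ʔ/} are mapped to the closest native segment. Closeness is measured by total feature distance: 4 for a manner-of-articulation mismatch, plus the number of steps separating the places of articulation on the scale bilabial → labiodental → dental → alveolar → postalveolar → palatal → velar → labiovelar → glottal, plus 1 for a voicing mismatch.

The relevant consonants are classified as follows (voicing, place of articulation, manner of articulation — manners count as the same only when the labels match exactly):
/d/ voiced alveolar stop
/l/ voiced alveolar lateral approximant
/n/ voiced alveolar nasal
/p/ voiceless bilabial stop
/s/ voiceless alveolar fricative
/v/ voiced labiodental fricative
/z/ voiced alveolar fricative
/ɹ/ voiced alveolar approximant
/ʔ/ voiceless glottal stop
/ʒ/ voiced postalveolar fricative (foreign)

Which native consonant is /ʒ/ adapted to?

/z/ is closest: same manner (fricative), place distance 1 (postalveolar→alveolar), same voicing; total 1. Next closest is /s/ at distance 2.

z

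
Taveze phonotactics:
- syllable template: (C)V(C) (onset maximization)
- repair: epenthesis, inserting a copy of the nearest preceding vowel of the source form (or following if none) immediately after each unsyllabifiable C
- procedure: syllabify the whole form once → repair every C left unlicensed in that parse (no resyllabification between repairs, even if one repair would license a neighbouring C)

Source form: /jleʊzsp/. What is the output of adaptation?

Syllabifying with onset maximization leaves /j/, /s/, /p/ stranded (at most one coda consonant is licensed; onsets are limited to one consonant).
Epenthesis after each stranded consonant: /j/ → /je/, /s/ → /sʊ/, /p/ → /pʊ/.

jeleʊzsʊpʊ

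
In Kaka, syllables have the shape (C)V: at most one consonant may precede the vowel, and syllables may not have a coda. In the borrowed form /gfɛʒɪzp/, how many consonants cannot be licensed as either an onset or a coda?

3

Syllabifying with onset maximization leaves /g/, /z/, /p/ stranded (no codas are permitted; onsets are limited to one consonant).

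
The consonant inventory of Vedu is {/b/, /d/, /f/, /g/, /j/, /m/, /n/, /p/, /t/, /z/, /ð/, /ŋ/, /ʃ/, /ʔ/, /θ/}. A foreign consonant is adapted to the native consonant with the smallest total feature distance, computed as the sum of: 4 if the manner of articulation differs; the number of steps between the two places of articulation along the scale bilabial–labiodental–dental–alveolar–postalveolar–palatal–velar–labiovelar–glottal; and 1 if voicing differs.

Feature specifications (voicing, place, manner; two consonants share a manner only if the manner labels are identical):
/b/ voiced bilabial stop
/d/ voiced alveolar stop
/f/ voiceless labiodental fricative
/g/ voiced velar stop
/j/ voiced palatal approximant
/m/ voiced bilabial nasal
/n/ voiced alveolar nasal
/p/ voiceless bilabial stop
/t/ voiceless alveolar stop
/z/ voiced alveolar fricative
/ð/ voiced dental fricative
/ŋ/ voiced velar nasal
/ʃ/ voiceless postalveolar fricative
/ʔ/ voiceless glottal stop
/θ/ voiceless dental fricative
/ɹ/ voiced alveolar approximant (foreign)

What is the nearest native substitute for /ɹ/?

j

/j/ is closest: same manner (approximant), place distance 2 (alveolar→palatal), same voicing; total 2. Next closest is /d/ at distance 4.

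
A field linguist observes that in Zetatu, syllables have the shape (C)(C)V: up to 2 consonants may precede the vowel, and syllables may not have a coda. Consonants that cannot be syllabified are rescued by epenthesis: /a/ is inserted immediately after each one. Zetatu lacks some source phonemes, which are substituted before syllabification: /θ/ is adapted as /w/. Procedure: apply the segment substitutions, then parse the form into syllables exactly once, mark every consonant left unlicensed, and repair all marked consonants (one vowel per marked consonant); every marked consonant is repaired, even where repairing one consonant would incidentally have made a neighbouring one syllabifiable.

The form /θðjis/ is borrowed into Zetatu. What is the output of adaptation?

waðjisa

Substitution: /θ/ → /w/, giving /wðjis/.
Syllabifying with onset maximization leaves /w/, /s/ stranded (no codas are permitted; onsets may contain at most 2 consonants).
Inserting the epenthetic vowel yields /w/ → /wa/, /s/ → /sa/.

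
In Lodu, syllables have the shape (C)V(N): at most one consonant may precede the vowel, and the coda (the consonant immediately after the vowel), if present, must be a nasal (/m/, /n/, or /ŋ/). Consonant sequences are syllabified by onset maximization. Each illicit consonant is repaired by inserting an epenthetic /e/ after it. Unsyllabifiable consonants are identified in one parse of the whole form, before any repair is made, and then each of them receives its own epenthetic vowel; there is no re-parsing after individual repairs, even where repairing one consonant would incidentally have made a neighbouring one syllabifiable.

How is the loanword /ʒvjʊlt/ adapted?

ʒevejʊlete

The consonants /ʒ/, /v/, /l/, /t/ cannot be parsed into a legal (C)V(N) syllable (only a nasal (/m/, /n/, or /ŋ/) is licensed in coda position; onsets are limited to one consonant).
Inserting the epenthetic vowel yields /ʒ/ → /ʒe/, /v/ → /ve/, /l/ → /le/, /t/ → /te/.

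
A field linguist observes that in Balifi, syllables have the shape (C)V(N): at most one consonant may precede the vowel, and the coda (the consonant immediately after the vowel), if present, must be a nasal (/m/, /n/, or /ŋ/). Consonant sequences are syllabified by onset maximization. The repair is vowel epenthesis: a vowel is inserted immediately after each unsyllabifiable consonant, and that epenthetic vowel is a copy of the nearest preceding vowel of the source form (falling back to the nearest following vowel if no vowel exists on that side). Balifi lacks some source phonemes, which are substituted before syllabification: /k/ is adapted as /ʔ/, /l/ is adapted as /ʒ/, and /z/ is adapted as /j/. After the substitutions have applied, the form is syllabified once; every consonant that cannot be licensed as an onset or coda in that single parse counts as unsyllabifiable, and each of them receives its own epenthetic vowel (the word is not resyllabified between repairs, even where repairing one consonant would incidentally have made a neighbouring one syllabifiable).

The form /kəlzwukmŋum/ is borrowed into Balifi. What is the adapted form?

ʔəʒəjəwuʔumuŋum

Substitution: /k/ → /ʔ/, /l/ → /ʒ/, /z/ → /j/, giving /ʔəʒjwuʔmŋum/.
The consonants /ʒ/, /j/, /ʔ/, /m/ cannot be parsed into a legal (C)V(N) syllable (only a nasal (/m/, /n/, or /ŋ/) is licensed in coda position; onsets are limited to one consonant).
Epenthesis after each stranded consonant: /ʒ/ → /ʒə/, /j/ → /jə/, /ʔ/ → /ʔu/, /m/ → /mu/.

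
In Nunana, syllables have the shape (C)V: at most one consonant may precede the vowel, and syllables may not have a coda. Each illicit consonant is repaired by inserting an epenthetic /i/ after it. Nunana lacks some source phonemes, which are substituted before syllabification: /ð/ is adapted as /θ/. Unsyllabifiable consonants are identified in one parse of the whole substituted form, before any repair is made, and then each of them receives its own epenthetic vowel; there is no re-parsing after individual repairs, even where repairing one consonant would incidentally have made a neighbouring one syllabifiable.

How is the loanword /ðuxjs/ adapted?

θuxijisi

Substitution: /ð/ → /θ/, giving /θuxjs/.
Under (C)V, the unsyllabifiable consonants are /x/, /j/, /s/ (no codas are permitted; onsets are limited to one consonant).
Epenthesis after each stranded consonant: /x/ → /xi/, /j/ → /ji/, /s/ → /si/.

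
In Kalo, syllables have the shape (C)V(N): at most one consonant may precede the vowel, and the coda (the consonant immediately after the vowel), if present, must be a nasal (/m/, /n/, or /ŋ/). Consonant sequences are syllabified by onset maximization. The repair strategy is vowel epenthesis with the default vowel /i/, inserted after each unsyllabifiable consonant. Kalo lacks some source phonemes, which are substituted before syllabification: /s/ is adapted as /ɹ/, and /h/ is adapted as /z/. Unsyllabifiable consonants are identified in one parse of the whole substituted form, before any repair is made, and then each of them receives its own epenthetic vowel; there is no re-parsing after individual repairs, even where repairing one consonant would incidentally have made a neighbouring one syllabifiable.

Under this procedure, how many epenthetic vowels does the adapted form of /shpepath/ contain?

4

After substitution the input is /ɹzpepatz/.
The unsyllabifiable consonants are /ɹ/, /z/, /t/, /z/; each receives one epenthetic vowel.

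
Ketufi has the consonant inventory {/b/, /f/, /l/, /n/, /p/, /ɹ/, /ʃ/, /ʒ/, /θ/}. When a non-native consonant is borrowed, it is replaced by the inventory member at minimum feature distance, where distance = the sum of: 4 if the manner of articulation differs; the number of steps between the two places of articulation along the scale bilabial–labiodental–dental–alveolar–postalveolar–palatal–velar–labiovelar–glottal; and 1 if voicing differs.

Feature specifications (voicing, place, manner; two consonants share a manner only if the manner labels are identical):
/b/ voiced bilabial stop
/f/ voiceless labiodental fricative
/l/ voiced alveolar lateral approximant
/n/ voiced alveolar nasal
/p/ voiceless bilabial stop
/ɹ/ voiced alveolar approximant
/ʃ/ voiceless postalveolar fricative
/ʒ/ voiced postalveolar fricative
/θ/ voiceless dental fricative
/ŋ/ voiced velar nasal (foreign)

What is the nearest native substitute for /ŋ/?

n

/n/ is closest: same manner (nasal), place distance 3 (velar→alveolar), same voicing; total 3. Next closest is /ʒ/ at distance 6.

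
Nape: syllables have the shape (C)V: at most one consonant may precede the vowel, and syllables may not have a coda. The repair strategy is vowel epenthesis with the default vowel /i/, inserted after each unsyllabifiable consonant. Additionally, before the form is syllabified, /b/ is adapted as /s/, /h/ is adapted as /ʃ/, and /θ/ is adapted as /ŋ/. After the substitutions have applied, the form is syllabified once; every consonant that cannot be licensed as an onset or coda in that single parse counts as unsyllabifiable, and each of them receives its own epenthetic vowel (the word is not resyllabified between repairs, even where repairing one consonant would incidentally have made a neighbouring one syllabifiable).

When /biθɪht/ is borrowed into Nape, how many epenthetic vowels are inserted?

After substitution the input is /siŋɪʃt/.
The unsyllabifiable consonants are /ʃ/, /t/; each receives one epenthetic vowel.

2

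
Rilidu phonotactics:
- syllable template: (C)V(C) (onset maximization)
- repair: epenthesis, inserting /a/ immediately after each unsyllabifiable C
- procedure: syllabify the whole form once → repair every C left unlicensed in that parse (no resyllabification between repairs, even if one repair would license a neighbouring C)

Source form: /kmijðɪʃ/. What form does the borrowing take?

The consonants /k/ cannot be parsed into a legal (C)V(C) syllable (at most one coda consonant is licensed; onsets are limited to one consonant).
Each unlicensed consonant becomes the onset of a new syllable: /k/ → /ka/.

kamijðɪʃ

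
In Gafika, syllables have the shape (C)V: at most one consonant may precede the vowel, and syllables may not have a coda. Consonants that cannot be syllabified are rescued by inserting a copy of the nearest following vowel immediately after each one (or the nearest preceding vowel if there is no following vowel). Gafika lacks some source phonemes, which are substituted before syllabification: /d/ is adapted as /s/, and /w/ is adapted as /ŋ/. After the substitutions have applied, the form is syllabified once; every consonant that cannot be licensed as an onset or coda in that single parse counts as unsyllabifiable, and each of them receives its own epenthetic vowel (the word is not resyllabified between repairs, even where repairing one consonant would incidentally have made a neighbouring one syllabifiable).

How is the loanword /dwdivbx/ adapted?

siŋisivibixi

Substitution: /d/ → /s/, /w/ → /ŋ/, giving /sŋsivbx/.
The consonants /s/, /ŋ/, /v/, /b/, /x/ cannot be parsed into a legal (C)V syllable (no codas are permitted; onsets are limited to one consonant).
Inserting the epenthetic vowel yields /s/ → /si/, /ŋ/ → /ŋi/, /v/ → /vi/, /b/ → /bi/, /x/ → /xi/.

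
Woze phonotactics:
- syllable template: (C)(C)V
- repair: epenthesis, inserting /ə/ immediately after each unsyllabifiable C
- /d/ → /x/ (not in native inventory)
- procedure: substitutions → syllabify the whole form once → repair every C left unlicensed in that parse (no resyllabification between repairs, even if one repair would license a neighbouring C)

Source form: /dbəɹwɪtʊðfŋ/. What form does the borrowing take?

Substitution: /d/ → /x/, giving /xbəɹwɪtʊðfŋ/.
Under (C)(C)V, the unsyllabifiable consonants are /ð/, /f/, /ŋ/ (no codas are permitted; onsets may contain at most 2 consonants).
Inserting the epenthetic vowel yields /ð/ → /ðə/, /f/ → /fə/, /ŋ/ → /ŋə/.

xbəɹwɪtʊðəfəŋə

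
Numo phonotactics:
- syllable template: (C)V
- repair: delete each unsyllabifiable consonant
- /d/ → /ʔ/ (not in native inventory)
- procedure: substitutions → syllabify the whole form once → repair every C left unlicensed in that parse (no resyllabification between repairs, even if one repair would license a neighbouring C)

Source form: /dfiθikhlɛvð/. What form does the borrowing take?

fiθilɛ

Substitution: /d/ → /ʔ/, giving /ʔfiθikhlɛvð/.
The consonants /ʔ/, /k/, /h/, /v/, /ð/ cannot be parsed into a legal (C)V syllable (no codas are permitted; onsets are limited to one consonant).
Deleting the stranded consonants removes /ʔ/, /k/, /h/, /v/, /ð/.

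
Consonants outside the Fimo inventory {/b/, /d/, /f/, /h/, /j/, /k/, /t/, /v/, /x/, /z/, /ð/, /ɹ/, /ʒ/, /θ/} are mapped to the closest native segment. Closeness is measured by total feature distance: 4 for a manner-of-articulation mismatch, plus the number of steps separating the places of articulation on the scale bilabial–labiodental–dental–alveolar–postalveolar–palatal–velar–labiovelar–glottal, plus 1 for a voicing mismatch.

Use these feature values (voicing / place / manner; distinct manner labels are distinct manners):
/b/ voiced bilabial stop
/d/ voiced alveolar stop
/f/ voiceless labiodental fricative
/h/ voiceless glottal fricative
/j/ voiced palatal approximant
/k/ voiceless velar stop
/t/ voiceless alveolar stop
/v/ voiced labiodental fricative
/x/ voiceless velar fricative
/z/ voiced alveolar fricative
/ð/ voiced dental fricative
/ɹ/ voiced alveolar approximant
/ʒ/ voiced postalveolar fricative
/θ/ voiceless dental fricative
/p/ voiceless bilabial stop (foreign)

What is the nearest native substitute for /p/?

/b/ is closest: same manner (stop), place distance 0 (bilabial→bilabial), voicing differs (+1); total 1. Next closest is /t/ at distance 3.

b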